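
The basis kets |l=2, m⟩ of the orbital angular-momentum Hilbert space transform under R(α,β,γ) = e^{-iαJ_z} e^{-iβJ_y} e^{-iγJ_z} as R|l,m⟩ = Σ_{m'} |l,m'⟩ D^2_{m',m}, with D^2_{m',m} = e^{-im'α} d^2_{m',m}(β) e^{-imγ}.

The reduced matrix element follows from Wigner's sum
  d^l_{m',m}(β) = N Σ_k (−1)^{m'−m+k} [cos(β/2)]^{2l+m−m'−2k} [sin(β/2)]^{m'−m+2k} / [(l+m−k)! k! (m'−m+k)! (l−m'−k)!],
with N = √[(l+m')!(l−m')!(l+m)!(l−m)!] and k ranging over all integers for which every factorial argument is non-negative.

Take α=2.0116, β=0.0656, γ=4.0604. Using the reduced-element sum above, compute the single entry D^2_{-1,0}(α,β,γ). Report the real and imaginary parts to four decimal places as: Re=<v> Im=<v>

Re=-0.0342 Im=0.0725

First d^2_{-1,0}(β=0.0656), then the phase factors e^{-i(-1)α} and e^{-i(0)γ}:
With c≡cos(β/2)=0.999462 and s≡sin(β/2)=0.032794, N=[1·6·2·2]^{1/2}=4.898979
k: max(0,(0)−(-1))=1 … min(2+(0),2−(-1))=2
  k=1: (−1)^0·4.8990/(2)·0.9995^3·0.0328^1 = +0.080199
  k=2: (−1)^1·4.8990/(2)·0.9995^1·0.0328^3 = -0.000086
d^2_{-1,0}(0.0656) = +0.080199 -0.000086 = +0.080113
D = (-0.426666+0.904409i)·(+0.080113)·(+1.000000+0.000000i) = -0.034182+0.072455i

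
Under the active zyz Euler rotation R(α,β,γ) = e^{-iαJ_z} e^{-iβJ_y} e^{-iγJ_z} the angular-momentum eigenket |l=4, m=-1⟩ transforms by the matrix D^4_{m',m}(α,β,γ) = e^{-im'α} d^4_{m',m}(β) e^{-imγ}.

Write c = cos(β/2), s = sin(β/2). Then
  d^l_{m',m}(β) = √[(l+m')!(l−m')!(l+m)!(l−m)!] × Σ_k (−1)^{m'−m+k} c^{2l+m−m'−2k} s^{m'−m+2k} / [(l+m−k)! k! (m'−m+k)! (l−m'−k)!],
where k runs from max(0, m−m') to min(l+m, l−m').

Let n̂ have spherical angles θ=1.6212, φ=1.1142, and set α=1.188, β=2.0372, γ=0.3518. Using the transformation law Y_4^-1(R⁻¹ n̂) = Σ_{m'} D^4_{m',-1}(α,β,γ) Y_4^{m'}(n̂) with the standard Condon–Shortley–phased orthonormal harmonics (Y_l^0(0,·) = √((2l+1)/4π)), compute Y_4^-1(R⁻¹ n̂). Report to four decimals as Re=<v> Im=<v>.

Re=-0.4922 Im=-0.0850

Need the full column D^4_{m',-1} for m'=−4..4 at α=1.188, β=2.0372, γ=0.3518.
cos(β/2)=0.524558, sin(β/2)=0.851374
d^4_{-4,-1}: single k=3 term ⇒ +0.183411;  D = +0.069970-0.169540i
d^4_{-3,-1}: k∈[2..3] ⇒ +0.119860 -0.526232 = -0.406371;  D = +0.290546+0.284114i
d^4_{-2,-1}: k∈[1..3] ⇒ +0.039474 -0.519921 +0.913061 = +0.432614;  D = -0.396102+0.173947i
d^4_{-1,-1}: k∈[0..3] ⇒ +0.005733 -0.226514 +1.193381 -1.047880 = -0.075280;  D = -0.002333-0.075244i
d^4_{0,-1}: k∈[0..3] ⇒ -0.041609 +0.657654 -1.732411 +0.760595 = -0.355772;  D = -0.333982-0.122595i
d^4_{1,-1}: k∈[0..3] ⇒ +0.151010 -1.193381 +1.571820 -0.276036 = +0.253413;  D = +0.169859-0.188058i
d^4_{2,-1}: k∈[0..2] ⇒ -0.346614 +1.369591 -0.721563 = +0.301414;  D = -0.132028-0.270959i
d^4_{3,-1}: k∈[0..1] ⇒ +0.526232 -0.831729 = -0.305497;  D = +0.304736-0.021552i
d^4_{4,-1}: single k=0 term ⇒ -0.483146;  D = +0.148395-0.459793i
Y_4^{m'}(θ=1.6212,φ=1.1142) and Σ D·Y over m':
  (+0.0700-0.1695i)·(-0.1113+0.4260i)  (+0.2905+0.2841i)·(+0.0616-0.0125i)  (-0.3961+0.1739i)·(+0.2003+0.2594i)  (-0.0023-0.0752i)·(+0.0313-0.0637i)  (-0.3340-0.1226i)·(+0.3093+0.0000i)  (+0.1699-0.1881i)·(-0.0313-0.0637i)  (-0.1320-0.2710i)·(+0.2003-0.2594i)  (+0.3047-0.0216i)·(-0.0616-0.0125i)  (+0.1484-0.4598i)·(-0.1113-0.4260i)
Y_4^-1(R⁻¹ n̂) = -0.492212-0.085006i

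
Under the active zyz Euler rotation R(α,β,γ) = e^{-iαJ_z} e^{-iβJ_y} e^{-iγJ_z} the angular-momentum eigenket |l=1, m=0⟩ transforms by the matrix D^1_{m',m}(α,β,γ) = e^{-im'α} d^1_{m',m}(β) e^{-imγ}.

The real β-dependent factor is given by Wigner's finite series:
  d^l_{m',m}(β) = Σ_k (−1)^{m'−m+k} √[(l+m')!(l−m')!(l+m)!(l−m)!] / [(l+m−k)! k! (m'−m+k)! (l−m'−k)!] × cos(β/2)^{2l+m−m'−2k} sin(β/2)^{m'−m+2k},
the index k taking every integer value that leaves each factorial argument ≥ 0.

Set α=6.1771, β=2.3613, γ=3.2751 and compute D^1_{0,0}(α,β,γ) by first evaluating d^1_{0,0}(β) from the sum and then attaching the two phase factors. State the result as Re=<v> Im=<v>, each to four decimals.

Split into d^1_{0,0}(β=2.3613) × two z-phases.
Half-angle: c=0.380324, s=0.924853. N=√(1·1·1·1)=1.000000
k∈{0,1} keeps every argument non-negative
  k=0: (−1)^0·1.0000/(1)·0.3803^2·0.9249^0 = +0.144646
  k=1: (−1)^1·1.0000/(1)·0.3803^0·0.9249^2 = -0.855354
d^1_{0,0}(2.3613) = +0.144646 -0.855354 = -0.710708
Attach z-rotation phases: D = e^{-i(0)(6.1771)}·(-0.710708)·e^{-i(0)(3.2751)} = -0.710708+0.000000i

Re=-0.7107 Im=0.0000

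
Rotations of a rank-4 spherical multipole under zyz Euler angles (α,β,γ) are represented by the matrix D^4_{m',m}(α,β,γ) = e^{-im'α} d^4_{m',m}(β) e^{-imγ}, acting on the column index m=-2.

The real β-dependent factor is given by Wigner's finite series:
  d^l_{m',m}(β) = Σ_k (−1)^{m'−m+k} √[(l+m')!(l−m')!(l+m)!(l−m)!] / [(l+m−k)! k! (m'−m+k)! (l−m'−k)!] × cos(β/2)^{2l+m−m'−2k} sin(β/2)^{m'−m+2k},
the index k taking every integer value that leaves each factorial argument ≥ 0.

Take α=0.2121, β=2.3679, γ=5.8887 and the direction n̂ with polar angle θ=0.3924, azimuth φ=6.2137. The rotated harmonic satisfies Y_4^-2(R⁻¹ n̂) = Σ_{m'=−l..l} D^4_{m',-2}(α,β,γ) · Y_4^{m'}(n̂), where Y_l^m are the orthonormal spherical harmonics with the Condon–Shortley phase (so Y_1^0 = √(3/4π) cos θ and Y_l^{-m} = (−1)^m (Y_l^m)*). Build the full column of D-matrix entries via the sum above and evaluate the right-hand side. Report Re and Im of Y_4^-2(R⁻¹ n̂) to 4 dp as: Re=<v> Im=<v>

Need the full column D^4_{m',-2} for m'=−4..4 at α=0.2121, β=2.3679, γ=5.8887.
cos(β/2)=0.377270, sin(β/2)=0.926103
d^4_{-4,-2}: single k=2 term ⇒ +0.013086;  D = +0.013063+0.000777i
d^4_{-3,-2}: k∈[1..2] ⇒ +0.003770 -0.068143 = -0.064374;  D = -0.063625+0.009790i
d^4_{-2,-2}: k∈[0..2] ⇒ +0.000410 -0.029676 +0.223531 = +0.194265;  D = +0.181483-0.069301i
d^4_{-1,-2}: k∈[0..2] ⇒ -0.004274 +0.128779 -0.517331 = -0.392826;  D = -0.329256+0.214249i
d^4_{0,-2}: k∈[0..2] ⇒ +0.023461 -0.376995 +0.851887 = +0.498353;  D = +0.351128-0.353646i
d^4_{1,-2}: k∈[0..2] ⇒ -0.085853 +0.775996 -0.935200 = -0.245057;  D = -0.132184+0.206350i
d^4_{2,-2}: k∈[0..2] ⇒ +0.223531 -1.077561 +0.541098 = -0.312933;  D = -0.109542+0.293134i
d^4_{3,-2}: k∈[0..1] ⇒ -0.410618 +0.824769 = +0.414151;  D = +0.060057-0.409773i
d^4_{4,-2}: single k=0 term ⇒ +0.475160;  D = -0.031610-0.474107i
Y_4^{m'}(θ=0.3924,φ=6.2137) and Σ D·Y over m':
  (+0.0131+0.0008i)·(+0.0091+0.0026i)  (-0.0636+0.0098i)·(+0.0633+0.0134i)  (+0.1815-0.0693i)·(+0.2411+0.0337i)  (-0.3293+0.2142i)·(+0.4963+0.0345i)  (+0.3511-0.3536i)·(+0.3067+0.0000i)  (-0.1322+0.2063i)·(-0.4963+0.0345i)  (-0.1095+0.2931i)·(+0.2411-0.0337i)  (+0.0601-0.4098i)·(-0.0633+0.0134i)  (-0.0316-0.4741i)·(+0.0091-0.0026i)
Y_4^-2(R⁻¹ n̂) = +0.021033-0.034388i

Re=0.0210 Im=-0.0344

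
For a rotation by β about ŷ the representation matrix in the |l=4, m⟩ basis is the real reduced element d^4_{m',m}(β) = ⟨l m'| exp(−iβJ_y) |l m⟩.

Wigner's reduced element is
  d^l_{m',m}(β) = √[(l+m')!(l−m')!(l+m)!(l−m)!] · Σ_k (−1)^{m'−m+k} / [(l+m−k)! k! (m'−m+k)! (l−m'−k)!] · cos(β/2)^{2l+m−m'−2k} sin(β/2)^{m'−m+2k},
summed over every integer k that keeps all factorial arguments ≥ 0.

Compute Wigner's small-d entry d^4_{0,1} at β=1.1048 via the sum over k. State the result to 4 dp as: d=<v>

d^4_{0,1}(β=1.1048) via Wigner's sum:
Half-angle: c=0.851268, s=0.524732. N=√(24·24·120·6)=643.987578
k: max(0,(1)−(0))=1 … min(4+(1),4−(0))=4
  k=1: (−1)^0·643.9876/(144)·0.8513^7·0.5247^1 = +0.760178
  k=2: (−1)^1·643.9876/(24)·0.8513^5·0.5247^3 = -1.733041
  k=3: (−1)^2·643.9876/(24)·0.8513^3·0.5247^5 = +0.658493
  k=4: (−1)^3·643.9876/(144)·0.8513^1·0.5247^7 = -0.041701
d^4_{0,1}(1.1048) = +0.760178 -1.733041 +0.658493 -0.041701 = -0.356071

d=-0.3561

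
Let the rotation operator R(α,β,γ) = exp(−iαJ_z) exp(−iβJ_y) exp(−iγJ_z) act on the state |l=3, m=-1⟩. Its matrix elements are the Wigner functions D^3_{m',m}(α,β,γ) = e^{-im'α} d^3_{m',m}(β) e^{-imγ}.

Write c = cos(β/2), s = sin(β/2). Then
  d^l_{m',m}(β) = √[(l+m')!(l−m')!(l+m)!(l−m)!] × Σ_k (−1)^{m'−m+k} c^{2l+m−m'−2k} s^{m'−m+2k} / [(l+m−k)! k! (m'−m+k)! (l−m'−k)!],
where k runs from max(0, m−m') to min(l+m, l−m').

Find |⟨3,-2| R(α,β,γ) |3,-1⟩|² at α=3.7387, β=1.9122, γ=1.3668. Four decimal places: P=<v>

P=0.2466

D^3_{-2,-1}(3.7387,1.9122,1.3668) = e^{-i·-2·3.7387}·d^3_{-2,-1}(1.9122)·e^{-i·-1·1.3668}. Compute d first:
Half-angle: c=0.576710, s=0.816949. N=√(1·120·2·24)=75.894664
Admissible k: 1..2 (factorial args all ≥0)
  k=1: (−1)^0·75.8947/(24)·0.5767^5·0.8169^1 = +0.164810
  k=2: (−1)^1·75.8947/(12)·0.5767^3·0.8169^3 = -0.661436
d^3_{-2,-1}(1.9122) = +0.164810 -0.661436 = -0.496626
|D^3_{-2,-1}|² = |d^3_{-2,-1}(β)|² = (-0.496626)² = 0.246637 (the z-rotation phases have unit modulus)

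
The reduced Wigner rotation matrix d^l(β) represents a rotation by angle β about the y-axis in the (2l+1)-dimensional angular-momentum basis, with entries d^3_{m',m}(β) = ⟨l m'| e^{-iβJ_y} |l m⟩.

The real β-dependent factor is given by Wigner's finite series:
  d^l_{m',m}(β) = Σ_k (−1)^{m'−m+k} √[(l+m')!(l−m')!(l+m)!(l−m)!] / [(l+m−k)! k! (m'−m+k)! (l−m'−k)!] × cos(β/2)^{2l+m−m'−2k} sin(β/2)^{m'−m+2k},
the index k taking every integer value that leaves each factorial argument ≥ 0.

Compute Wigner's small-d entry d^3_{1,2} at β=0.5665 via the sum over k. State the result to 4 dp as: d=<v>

d=0.5990

d^3_{1,2}(β=0.5665) via Wigner's sum:
With c≡cos(β/2)=0.960152 and s≡sin(β/2)=0.279478, N=[24·2·120·1]^{1/2}=75.894664
k: max(0,(2)−(1))=1 … min(3+(2),3−(1))=2
  k=1: (−1)^0·75.8947/(24)·0.9602^5·0.2795^1 = +0.721186
  k=2: (−1)^1·75.8947/(12)·0.9602^3·0.2795^3 = -0.122206
d^3_{1,2}(0.5665) = +0.721186 -0.122206 = +0.598981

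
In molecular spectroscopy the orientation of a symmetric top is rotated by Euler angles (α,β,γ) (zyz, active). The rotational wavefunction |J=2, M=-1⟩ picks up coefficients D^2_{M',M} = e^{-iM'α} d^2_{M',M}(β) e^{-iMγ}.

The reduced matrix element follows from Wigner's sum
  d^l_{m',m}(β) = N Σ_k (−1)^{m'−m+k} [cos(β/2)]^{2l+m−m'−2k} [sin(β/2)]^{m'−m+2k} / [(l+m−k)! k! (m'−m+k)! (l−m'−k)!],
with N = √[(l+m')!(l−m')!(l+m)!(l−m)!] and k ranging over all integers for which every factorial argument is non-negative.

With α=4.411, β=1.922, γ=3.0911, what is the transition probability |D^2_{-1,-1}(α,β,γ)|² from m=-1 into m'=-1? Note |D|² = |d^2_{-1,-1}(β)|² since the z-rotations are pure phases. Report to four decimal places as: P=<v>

P=0.3065

Split into d^2_{-1,-1}(β=1.922) × two z-phases.
c=cos(1.922/2)=0.572701, s=sin(1.922/2)=0.819765; N=√[1·6·1·6]=6.000000
k∈{0,1} keeps every argument non-negative
  k=0: (−1)^0·6.0000/(6)·0.5727^4·0.8198^0 = +0.107575
  k=1: (−1)^1·6.0000/(2)·0.5727^2·0.8198^2 = -0.661233
d^2_{-1,-1}(1.922) = +0.107575 -0.661233 = -0.553659
|D^2_{-1,-1}|² = |d^2_{-1,-1}(β)|² = (-0.553659)² = 0.306538 (the z-rotation phases have unit modulus)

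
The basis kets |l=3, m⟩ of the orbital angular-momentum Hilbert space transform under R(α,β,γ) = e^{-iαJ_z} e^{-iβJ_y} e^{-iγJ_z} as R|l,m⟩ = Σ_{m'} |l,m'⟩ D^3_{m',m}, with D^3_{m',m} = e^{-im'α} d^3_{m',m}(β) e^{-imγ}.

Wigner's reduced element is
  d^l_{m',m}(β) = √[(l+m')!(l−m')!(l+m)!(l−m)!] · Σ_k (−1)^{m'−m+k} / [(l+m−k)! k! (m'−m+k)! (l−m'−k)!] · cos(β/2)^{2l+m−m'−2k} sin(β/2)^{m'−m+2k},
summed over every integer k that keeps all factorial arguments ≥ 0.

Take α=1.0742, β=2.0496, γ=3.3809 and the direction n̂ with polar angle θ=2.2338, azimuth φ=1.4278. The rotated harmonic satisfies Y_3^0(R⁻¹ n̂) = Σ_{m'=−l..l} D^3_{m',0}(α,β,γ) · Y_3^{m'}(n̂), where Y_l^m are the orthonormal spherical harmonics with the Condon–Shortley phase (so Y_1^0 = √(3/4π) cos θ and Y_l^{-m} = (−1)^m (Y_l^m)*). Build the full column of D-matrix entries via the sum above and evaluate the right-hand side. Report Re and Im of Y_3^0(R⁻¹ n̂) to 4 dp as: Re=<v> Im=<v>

Re=0.4967 Im=0.0000

Need the full column D^3_{m',0} for m'=−3..3 at α=1.0742, β=2.0496, γ=3.3809.
cos(β/2)=0.519270, sin(β/2)=0.854610
d^3_{-3,0}: single k=3 term ⇒ +0.390840;  D = -0.389558-0.031626i
d^3_{-2,0}: k∈[2..3] ⇒ +0.290850 -0.787806 = -0.496956;  D = +0.271347-0.416337i
d^3_{-1,0}: k∈[1..3] ⇒ +0.111770 -0.908229 +0.820020 = +0.023560;  D = +0.011225+0.020714i
d^3_{0,0}: k∈[0..3] ⇒ +0.019605 -0.477916 +1.294498 -0.389591 = +0.446596;  D = +0.446596+0.000000i
d^3_{1,0}: k∈[0..2] ⇒ -0.111770 +0.908229 -0.820020 = -0.023560;  D = -0.011225+0.020714i
d^3_{2,0}: k∈[0..1] ⇒ +0.290850 -0.787806 = -0.496956;  D = +0.271347+0.416337i
d^3_{3,0}: single k=0 term ⇒ -0.390840;  D = +0.389558-0.031626i
Y_3^{m'}(θ=2.2338,φ=1.4278) and Σ D·Y over m':
  (-0.3896-0.0316i)·(-0.0850+0.1858i)  (+0.2713-0.4163i)·(+0.3749+0.1102i)  (+0.0112+0.0207i)·(+0.0325-0.2254i)  (+0.4466+0.0000i)·(+0.2540+0.0000i)  (-0.0112+0.0207i)·(-0.0325-0.2254i)  (+0.2713+0.4163i)·(+0.3749-0.1102i)  (+0.3896-0.0316i)·(+0.0850+0.1858i)
Y_3^0(R⁻¹ n̂) = +0.496670+0.000000i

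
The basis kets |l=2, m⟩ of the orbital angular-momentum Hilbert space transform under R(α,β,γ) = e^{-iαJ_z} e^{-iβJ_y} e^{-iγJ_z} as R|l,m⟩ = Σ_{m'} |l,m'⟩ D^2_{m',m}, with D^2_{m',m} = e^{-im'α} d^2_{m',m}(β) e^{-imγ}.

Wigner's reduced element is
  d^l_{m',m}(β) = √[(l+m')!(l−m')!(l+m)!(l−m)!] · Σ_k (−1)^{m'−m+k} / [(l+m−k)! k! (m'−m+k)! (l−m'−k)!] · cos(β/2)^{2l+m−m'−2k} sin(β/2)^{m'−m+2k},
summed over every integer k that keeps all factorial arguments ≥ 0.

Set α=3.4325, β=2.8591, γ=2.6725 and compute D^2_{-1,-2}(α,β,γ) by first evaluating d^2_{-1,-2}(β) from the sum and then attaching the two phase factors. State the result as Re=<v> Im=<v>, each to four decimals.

Re=0.0044 Im=-0.0033

First d^2_{-1,-2}(β=2.8591), then the phase factors e^{-i(-1)α} and e^{-i(-2)γ}:
With c≡cos(β/2)=0.140777 and s≡sin(β/2)=0.990041, N=[1·6·1·24]^{1/2}=12.000000
k: max(0,(-2)−(-1))=0 … min(2+(-2),2−(-1))=0
  k=0: (−1)^1·12.0000/(6)·0.1408^3·0.9900^1 = -0.005524
d^2_{-1,-2}(2.8591) = -0.005524
D = (-0.957984-0.286822i)·(-0.005524)·(+0.591253-0.806486i) = +0.004407-0.003331i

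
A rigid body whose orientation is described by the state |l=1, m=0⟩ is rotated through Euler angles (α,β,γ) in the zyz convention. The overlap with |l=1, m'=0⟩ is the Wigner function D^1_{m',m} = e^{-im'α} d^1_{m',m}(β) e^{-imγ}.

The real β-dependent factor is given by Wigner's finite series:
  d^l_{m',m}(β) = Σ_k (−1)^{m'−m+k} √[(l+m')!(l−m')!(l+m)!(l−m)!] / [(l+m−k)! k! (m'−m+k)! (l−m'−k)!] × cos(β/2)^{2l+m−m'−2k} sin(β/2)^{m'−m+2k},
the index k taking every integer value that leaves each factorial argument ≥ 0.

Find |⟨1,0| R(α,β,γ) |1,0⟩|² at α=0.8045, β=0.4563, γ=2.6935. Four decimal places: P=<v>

Split into d^1_{0,0}(β=0.4563) × two z-phases.
With c≡cos(β/2)=0.974086 and s≡sin(β/2)=0.226176, N=[1·1·1·1]^{1/2}=1.000000
The bounds max(0,m−m')=0 and min(l+m,l−m')=1 give 2 terms
  k=0: (−1)^0·1.0000/(1)·0.9741^2·0.2262^0 = +0.948844
  k=1: (−1)^1·1.0000/(1)·0.9741^0·0.2262^2 = -0.051156
d^1_{0,0}(0.4563) = +0.948844 -0.051156 = +0.897689
|D^1_{0,0}|² = |d^1_{0,0}(β)|² = (+0.897689)² = 0.805845 (the z-rotation phases have unit modulus)

P=0.8058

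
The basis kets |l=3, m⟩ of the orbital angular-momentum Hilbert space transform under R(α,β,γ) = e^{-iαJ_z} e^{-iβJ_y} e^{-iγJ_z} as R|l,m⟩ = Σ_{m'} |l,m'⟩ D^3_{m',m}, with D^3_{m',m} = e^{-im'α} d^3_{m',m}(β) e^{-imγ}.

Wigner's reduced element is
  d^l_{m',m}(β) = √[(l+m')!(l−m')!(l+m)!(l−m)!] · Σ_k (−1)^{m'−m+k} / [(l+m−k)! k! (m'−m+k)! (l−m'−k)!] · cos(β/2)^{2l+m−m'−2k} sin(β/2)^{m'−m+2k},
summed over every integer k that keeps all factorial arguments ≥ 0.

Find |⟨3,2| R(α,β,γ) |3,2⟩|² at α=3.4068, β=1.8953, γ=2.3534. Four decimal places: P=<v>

Split into d^3_{2,2}(β=1.8953) × two z-phases.
c=cos(1.8953/2)=0.583593, s=sin(1.8953/2)=0.812046; N=√[120·1·120·1]=120.000000
k∈{0,1} keeps every argument non-negative
  k=0: (−1)^0·120.0000/(120)·0.5836^6·0.8120^0 = +0.039506
  k=1: (−1)^1·120.0000/(24)·0.5836^4·0.8120^2 = -0.382448
d^3_{2,2}(1.8953) = +0.039506 -0.382448 = -0.342942
|D^3_{2,2}|² = |d^3_{2,2}(β)|² = (-0.342942)² = 0.117609 (the z-rotation phases have unit modulus)

P=0.1176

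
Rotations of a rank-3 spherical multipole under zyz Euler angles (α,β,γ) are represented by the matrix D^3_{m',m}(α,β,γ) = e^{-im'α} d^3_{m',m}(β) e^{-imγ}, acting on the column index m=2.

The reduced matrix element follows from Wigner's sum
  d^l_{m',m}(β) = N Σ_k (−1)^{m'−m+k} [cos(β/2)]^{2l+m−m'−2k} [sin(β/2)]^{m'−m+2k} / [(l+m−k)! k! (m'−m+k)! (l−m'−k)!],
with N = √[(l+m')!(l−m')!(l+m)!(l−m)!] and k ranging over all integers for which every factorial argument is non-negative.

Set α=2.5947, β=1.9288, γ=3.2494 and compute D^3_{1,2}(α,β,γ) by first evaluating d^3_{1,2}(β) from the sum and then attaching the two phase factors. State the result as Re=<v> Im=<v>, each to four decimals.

Re=0.4665 Im=0.1604

D^3_{1,2}(2.5947,1.9288,3.2494) = e^{-i·1·2.5947}·d^3_{1,2}(1.9288)·e^{-i·2·3.2494}. Compute d first:
Half-angle: c=0.569910, s=0.821707. N=√(24·2·120·1)=75.894664
k: max(0,(2)−(1))=1 … min(3+(2),3−(1))=2
  k=1: (−1)^0·75.8947/(24)·0.5699^5·0.8217^1 = +0.156224
  k=2: (−1)^1·75.8947/(12)·0.5699^3·0.8217^3 = -0.649531
d^3_{1,2}(1.9288) = +0.156224 -0.649531 = -0.493307
Attach z-rotation phases: D = e^{-i(1)(2.5947)}·(-0.493307)·e^{-i(2)(3.2494)} = +0.466485+0.160449i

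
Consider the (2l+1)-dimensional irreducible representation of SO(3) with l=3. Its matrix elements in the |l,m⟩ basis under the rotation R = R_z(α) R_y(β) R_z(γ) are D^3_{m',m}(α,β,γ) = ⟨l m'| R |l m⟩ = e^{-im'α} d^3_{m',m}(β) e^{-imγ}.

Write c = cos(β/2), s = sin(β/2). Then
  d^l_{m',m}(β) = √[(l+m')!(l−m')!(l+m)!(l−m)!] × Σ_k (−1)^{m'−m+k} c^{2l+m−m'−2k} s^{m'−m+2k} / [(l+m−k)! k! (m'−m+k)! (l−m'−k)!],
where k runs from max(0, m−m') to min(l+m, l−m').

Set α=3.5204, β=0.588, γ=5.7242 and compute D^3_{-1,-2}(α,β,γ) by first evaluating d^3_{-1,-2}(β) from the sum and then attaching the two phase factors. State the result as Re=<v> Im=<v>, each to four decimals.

Re=0.4442 Im=-0.4049

D^3_{-1,-2}(3.5204,0.588,5.7242) = e^{-i·-1·3.5204}·d^3_{-1,-2}(0.588)·e^{-i·-2·5.7242}. Compute d first:
Half-angle: c=0.957092, s=0.289783. N=√(2·24·1·120)=75.894664
The bounds max(0,m−m')=0 and min(l+m,l−m')=1 give 2 terms
  k=0: (−1)^1·75.8947/(24)·0.9571^5·0.2898^1 = -0.735939
  k=1: (−1)^2·75.8947/(12)·0.9571^3·0.2898^3 = +0.134930
d^3_{-1,-2}(0.588) = -0.735939 +0.134930 = -0.601009
Phases: e^{-i·(-1)·3.5204}=-0.929106-0.369813i, e^{-i·(-2)·5.7242}=+0.437508-0.899214i ⇒ D=+0.444165-0.404882i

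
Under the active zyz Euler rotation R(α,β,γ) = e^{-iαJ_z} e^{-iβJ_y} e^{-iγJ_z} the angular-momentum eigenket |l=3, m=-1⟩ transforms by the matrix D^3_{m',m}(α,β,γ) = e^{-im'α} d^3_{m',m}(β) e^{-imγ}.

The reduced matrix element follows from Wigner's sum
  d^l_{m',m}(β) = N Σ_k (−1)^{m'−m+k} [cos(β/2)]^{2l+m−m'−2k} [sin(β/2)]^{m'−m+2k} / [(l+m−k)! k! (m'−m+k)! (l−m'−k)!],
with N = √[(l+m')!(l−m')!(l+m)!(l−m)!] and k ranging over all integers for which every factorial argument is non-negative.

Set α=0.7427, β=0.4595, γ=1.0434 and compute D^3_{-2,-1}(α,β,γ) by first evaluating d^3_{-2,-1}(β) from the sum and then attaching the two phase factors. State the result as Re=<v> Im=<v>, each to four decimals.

Re=-0.4593 Im=0.3229

Split into d^3_{-2,-1}(β=0.4595) × two z-phases.
Half-angle: c=0.973723, s=0.227734. N=√(1·120·2·24)=75.894664
The bounds max(0,m−m')=1 and min(l+m,l−m')=2 give 2 terms
  k=1: (−1)^0·75.8947/(24)·0.9737^5·0.2277^1 = +0.630385
  k=2: (−1)^1·75.8947/(12)·0.9737^3·0.2277^3 = -0.068964
d^3_{-2,-1}(0.4595) = +0.630385 -0.068964 = +0.561421
D = (+0.085293+0.996356i)·(+0.561421)·(+0.503285+0.864120i) = -0.459268+0.322904i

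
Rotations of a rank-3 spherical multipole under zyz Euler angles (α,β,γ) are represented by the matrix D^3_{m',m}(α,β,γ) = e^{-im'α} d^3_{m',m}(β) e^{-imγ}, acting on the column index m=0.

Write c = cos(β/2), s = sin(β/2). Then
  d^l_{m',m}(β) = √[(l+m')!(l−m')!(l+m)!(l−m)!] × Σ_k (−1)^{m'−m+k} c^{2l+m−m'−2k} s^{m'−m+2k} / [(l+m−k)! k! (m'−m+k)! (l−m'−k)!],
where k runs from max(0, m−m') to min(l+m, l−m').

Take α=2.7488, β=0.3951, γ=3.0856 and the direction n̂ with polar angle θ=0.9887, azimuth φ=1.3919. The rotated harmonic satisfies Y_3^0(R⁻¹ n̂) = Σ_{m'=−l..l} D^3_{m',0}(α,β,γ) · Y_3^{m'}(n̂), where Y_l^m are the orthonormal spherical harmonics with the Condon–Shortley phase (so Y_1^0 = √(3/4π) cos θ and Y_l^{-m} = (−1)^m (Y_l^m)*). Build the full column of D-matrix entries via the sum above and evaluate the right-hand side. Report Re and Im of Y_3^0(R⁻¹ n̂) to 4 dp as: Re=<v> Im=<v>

Re=-0.2885 Im=0.0000

Need the full column D^3_{m',0} for m'=−3..3 at α=2.7488, β=0.3951, γ=3.0856.
cos(β/2)=0.980550, sin(β/2)=0.196268
d^3_{-3,0}: single k=3 term ⇒ +0.031876;  D = -0.012190+0.029453i
d^3_{-2,0}: k∈[2..3] ⇒ +0.195046 -0.007814 = +0.187232;  D = +0.132368-0.132418i
d^3_{-1,0}: k∈[1..3] ⇒ +0.616295 -0.074074 +0.000989 = +0.543210;  D = -0.501841+0.207924i
d^3_{0,0}: k∈[0..3] ⇒ +0.888832 -0.320494 +0.012840 -0.000057 = +0.581121;  D = +0.581121+0.000000i
d^3_{1,0}: k∈[0..2] ⇒ -0.616295 +0.074074 -0.000989 = -0.543210;  D = +0.501841+0.207924i
d^3_{2,0}: k∈[0..1] ⇒ +0.195046 -0.007814 = +0.187232;  D = +0.132368+0.132418i
d^3_{3,0}: single k=0 term ⇒ -0.031876;  D = +0.012190+0.029453i
Y_3^{m'}(θ=0.9887,φ=1.3919) and Σ D·Y over m':
  (-0.0122+0.0295i)·(-0.1243+0.2090i)  (+0.1324-0.1324i)·(-0.3672-0.1373i)  (-0.5018+0.2079i)·(+0.0246-0.1358i)  (+0.5811+0.0000i)·(-0.3054+0.0000i)  (+0.5018+0.2079i)·(-0.0246-0.1358i)  (+0.1324+0.1324i)·(-0.3672+0.1373i)  (+0.0122+0.0295i)·(+0.1243+0.2090i)
Y_3^0(R⁻¹ n̂) = -0.288518-0.000000i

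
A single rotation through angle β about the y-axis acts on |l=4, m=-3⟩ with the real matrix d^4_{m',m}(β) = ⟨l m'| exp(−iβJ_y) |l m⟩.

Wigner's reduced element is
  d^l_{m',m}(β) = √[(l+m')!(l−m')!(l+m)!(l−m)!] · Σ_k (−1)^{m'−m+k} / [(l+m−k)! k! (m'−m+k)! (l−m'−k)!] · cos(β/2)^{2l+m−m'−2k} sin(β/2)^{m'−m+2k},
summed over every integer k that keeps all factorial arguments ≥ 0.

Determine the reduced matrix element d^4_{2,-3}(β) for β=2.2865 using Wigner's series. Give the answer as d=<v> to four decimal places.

d=0.3023

d^4_{2,-3}(β=2.2865) via Wigner's sum:
Half-angle: c=0.414639, s=0.909986. N=√(720·2·1·5040)=2693.993318
Admissible k: 0..1 (factorial args all ≥0)
  k=0: (−1)^5·2693.9933/(240)·0.4146^3·0.9100^5 = -0.499309
  k=1: (−1)^6·2693.9933/(720)·0.4146^1·0.9100^7 = +0.801636
d^4_{2,-3}(2.2865) = -0.499309 +0.801636 = +0.302326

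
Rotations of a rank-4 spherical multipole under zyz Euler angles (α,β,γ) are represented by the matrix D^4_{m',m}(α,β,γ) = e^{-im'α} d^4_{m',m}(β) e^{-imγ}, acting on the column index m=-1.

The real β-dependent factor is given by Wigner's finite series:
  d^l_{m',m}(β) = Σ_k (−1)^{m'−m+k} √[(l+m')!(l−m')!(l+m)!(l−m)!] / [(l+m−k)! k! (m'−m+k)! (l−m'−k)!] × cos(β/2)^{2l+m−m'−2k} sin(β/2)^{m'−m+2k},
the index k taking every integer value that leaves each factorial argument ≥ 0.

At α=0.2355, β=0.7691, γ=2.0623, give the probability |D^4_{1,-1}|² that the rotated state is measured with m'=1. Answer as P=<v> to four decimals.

Split into d^4_{1,-1}(β=0.7691) × two z-phases.
c=cos(0.7691/2)=0.926967, s=sin(0.7691/2)=0.375142; N=√[120·6·6·120]=720.000000
k∈{0,1,2,3} keeps every argument non-negative
  k=0: (−1)^2·720.0000/(72)·0.9270^6·0.3751^2 = +0.892849
  k=1: (−1)^3·720.0000/(24)·0.9270^4·0.3751^4 = -0.438694
  k=2: (−1)^4·720.0000/(48)·0.9270^2·0.3751^6 = +0.035925
  k=3: (−1)^5·720.0000/(720)·0.9270^0·0.3751^8 = -0.000392
d^4_{1,-1}(0.7691) = +0.892849 -0.438694 +0.035925 -0.000392 = +0.489687
|D^4_{1,-1}|² = |d^4_{1,-1}(β)|² = (+0.489687)² = 0.239794 (the z-rotation phases have unit modulus)

P=0.2398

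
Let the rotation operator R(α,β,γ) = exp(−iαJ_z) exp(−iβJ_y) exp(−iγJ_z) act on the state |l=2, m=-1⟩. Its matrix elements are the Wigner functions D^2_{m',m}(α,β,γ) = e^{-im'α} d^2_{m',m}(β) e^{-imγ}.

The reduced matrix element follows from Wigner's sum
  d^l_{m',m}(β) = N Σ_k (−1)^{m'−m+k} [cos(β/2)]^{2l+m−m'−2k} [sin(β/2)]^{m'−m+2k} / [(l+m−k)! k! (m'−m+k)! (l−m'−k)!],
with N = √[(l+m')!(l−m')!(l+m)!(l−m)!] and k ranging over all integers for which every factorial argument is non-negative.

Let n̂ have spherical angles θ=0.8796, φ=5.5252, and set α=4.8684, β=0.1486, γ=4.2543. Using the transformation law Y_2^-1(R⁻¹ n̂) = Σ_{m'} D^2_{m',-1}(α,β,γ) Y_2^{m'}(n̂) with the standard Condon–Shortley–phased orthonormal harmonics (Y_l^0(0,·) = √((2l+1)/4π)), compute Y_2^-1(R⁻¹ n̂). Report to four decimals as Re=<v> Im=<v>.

Re=-0.3603 Im=-0.1384

Need the full column D^2_{m',-1} for m'=−2..2 at α=4.8684, β=0.1486, γ=4.2543.
cos(β/2)=0.997241, sin(β/2)=0.074232
d^2_{-2,-1}: single k=1 term ⇒ +0.147238;  D = +0.021430+0.145670i
d^2_{-1,-1}: k∈[0..1] ⇒ +0.989010 -0.016440 = +0.972570;  D = -0.928532+0.289344i
d^2_{0,-1}: k∈[0..1] ⇒ -0.180329 +0.000999 = -0.179330;  D = +0.079306+0.160841i
d^2_{1,-1}: k∈[0..1] ⇒ +0.016440 -0.000030 = +0.016410;  D = +0.013411-0.009456i
d^2_{2,-1}: single k=0 term ⇒ -0.000816;  D = -0.000568-0.000586i
Y_2^{m'}(θ=0.8796,φ=5.5252) and Σ D·Y over m':
  (+0.0214+0.1457i)·(+0.0126+0.2290i)  (-0.9285+0.2893i)·(+0.2756+0.2608i)  (+0.0793+0.1608i)·(+0.0691+0.0000i)  (+0.0134-0.0095i)·(-0.2756+0.2608i)  (-0.0006-0.0006i)·(+0.0126-0.2290i)
Y_2^-1(R⁻¹ n̂) = -0.360314-0.138399i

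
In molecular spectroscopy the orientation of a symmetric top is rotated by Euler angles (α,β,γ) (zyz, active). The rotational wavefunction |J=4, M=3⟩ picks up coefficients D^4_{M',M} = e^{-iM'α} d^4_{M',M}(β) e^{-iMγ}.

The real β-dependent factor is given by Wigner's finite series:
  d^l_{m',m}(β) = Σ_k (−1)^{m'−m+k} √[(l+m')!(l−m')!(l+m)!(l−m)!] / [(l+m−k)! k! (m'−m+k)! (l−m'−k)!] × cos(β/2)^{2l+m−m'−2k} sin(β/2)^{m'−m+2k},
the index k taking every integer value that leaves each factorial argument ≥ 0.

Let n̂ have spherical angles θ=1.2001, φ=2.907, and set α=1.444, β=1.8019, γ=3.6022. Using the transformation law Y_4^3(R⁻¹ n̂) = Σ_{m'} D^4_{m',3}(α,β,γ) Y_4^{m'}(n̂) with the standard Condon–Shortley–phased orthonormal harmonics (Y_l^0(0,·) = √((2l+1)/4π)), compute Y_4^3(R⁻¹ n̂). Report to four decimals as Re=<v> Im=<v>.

Need the full column D^4_{m',3} for m'=−4..4 at α=1.444, β=1.8019, γ=3.6022.
cos(β/2)=0.620866, sin(β/2)=0.783917
d^4_{-4,3}: single k=7 term ⇒ +0.319472;  D = +0.099953+0.303434i
d^4_{-3,3}: k∈[6..7] ⇒ +0.626201 -0.142614 = +0.483588;  D = +0.474755-0.092002i
d^4_{-2,3}: k∈[5..6] ⇒ +0.795296 -0.422622 = +0.372673;  D = -0.024065-0.371895i
d^4_{-1,3}: k∈[4..5] ⇒ +0.742318 -0.710045 = +0.032272;  D = -0.032210-0.002005i
d^4_{0,3}: k∈[3..4] ⇒ +0.525850 -0.838315 = -0.312465;  D = +0.058697-0.306902i
d^4_{1,3}: k∈[2..3] ⇒ +0.279380 -0.742318 = -0.462937;  D = -0.440048-0.143765i
d^4_{2,3}: k∈[1..2] ⇒ +0.104308 -0.498865 = -0.394558;  D = -0.168973+0.356544i
d^4_{3,3}: k∈[0..1] ⇒ +0.022079 -0.246390 = -0.224311;  D = +0.188925+0.120925i
d^4_{4,3}: single k=0 term ⇒ -0.078849;  D = +0.050564-0.060502i
Y_4^{m'}(θ=1.2001,φ=2.907) and Σ D·Y over m':
  (+0.1000+0.3034i)·(+0.1974+0.2694i)  (+0.4748-0.0920i)·(-0.2799-0.2376i)  (-0.0241-0.3719i)·(-0.0211-0.0107i)  (-0.0322-0.0020i)·(+0.3234+0.0773i)  (+0.0587-0.3069i)·(-0.0354+0.0000i)  (-0.4400-0.1438i)·(-0.3234+0.0773i)  (-0.1690+0.3565i)·(-0.0211+0.0107i)  (+0.1889+0.1209i)·(+0.2799-0.2376i)  (+0.0506-0.0605i)·(+0.1974-0.2694i)
Y_4^3(R⁻¹ n̂) = -0.004114-0.017846i

Re=-0.0041 Im=-0.0178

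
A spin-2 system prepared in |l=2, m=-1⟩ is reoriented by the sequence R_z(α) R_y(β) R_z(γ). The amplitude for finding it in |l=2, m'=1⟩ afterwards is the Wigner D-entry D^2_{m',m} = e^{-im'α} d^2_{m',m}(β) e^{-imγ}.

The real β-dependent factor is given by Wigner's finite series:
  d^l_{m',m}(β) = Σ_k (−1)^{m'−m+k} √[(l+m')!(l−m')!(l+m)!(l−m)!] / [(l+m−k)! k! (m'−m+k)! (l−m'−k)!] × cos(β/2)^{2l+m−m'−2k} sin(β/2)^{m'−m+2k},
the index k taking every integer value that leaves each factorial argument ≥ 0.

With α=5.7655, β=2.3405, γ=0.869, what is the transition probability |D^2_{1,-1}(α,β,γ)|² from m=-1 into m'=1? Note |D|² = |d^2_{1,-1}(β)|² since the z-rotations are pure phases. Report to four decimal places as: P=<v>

P=0.1104

Split into d^2_{1,-1}(β=2.3405) × two z-phases.
c=cos(2.3405/2)=0.389921, s=sin(2.3405/2)=0.920848; N=√[6·1·1·6]=6.000000
k∈{0,1} keeps every argument non-negative
  k=0: (−1)^2·6.0000/(2)·0.3899^2·0.9208^2 = +0.386769
  k=1: (−1)^3·6.0000/(6)·0.3899^0·0.9208^4 = -0.719038
d^2_{1,-1}(2.3405) = +0.386769 -0.719038 = -0.332269
|D^2_{1,-1}|² = |d^2_{1,-1}(β)|² = (-0.332269)² = 0.110403 (the z-rotation phases have unit modulus)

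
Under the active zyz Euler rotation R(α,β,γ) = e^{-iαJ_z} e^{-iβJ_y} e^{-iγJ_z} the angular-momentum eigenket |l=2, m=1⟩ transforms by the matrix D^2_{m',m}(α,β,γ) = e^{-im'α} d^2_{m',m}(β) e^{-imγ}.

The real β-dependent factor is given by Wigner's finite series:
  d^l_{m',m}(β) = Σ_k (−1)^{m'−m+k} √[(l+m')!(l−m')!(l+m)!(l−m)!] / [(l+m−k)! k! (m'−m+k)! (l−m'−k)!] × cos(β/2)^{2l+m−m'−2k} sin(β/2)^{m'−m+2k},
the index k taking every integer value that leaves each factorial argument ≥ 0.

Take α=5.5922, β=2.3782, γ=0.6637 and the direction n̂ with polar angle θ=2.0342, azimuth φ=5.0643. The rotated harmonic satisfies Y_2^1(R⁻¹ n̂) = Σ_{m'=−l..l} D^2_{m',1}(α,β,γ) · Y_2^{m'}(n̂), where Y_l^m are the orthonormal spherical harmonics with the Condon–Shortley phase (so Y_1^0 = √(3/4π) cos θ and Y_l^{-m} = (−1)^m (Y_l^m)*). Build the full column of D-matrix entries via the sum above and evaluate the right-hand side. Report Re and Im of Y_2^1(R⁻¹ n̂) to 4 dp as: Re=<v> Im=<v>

Re=0.3139 Im=0.1334

Need the full column D^2_{m',1} for m'=−2..2 at α=5.5922, β=2.3782, γ=0.6637.
cos(β/2)=0.372495, sin(β/2)=0.928034
d^2_{-2,1}: single k=3 term ⇒ +0.595446;  D = -0.272254-0.529560i
d^2_{-1,1}: k∈[2..3] ⇒ +0.358501 -0.741747 = -0.383246;  D = -0.082180+0.374331i
d^2_{0,1}: k∈[1..2] ⇒ +0.117490 -0.729270 = -0.611779;  D = -0.481910+0.376878i
d^2_{1,1}: k∈[0..1] ⇒ +0.019252 -0.358501 = -0.339249;  D = -0.339123-0.009255i
d^2_{2,1}: single k=0 term ⇒ -0.095930;  D = -0.072230-0.063130i
Y_2^{m'}(θ=2.0342,φ=5.0643) and Σ D·Y over m':
  (-0.2723-0.5296i)·(-0.2356+0.2000i)  (-0.0822+0.3743i)·(-0.1065-0.2900i)  (-0.4819+0.3769i)·(-0.1263+0.0000i)  (-0.3391-0.0093i)·(+0.1065-0.2900i)  (-0.0722-0.0631i)·(-0.2356-0.2000i)
Y_2^1(R⁻¹ n̂) = +0.313864+0.133364i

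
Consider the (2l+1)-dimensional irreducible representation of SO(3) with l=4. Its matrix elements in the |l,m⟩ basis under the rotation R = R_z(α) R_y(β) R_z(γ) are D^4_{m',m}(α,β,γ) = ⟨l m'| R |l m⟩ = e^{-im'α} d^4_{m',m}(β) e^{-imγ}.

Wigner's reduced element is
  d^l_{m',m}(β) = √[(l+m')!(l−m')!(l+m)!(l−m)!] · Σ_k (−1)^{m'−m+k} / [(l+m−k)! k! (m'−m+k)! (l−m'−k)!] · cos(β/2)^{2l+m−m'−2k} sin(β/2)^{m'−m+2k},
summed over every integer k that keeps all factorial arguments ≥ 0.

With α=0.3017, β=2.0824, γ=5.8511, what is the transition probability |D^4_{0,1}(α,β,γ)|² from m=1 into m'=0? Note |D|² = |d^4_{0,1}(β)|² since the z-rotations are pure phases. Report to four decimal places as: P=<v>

Split into d^4_{0,1}(β=2.0824) × two z-phases.
c=cos(2.0824/2)=0.505185, s=sin(2.0824/2)=0.863011; N=√[24·24·120·6]=643.987578
The bounds max(0,m−m')=1 and min(l+m,l−m')=4 give 4 terms
  k=1: (−1)^0·643.9876/(144)·0.5052^7·0.8630^1 = +0.032410
  k=2: (−1)^1·643.9876/(24)·0.5052^5·0.8630^3 = -0.567502
  k=3: (−1)^2·643.9876/(24)·0.5052^3·0.8630^5 = +1.656149
  k=4: (−1)^3·643.9876/(144)·0.5052^1·0.8630^7 = -0.805527
d^4_{0,1}(2.0824) = +0.032410 -0.567502 +1.656149 -0.805527 = +0.315530
|D^4_{0,1}|² = |d^4_{0,1}(β)|² = (+0.315530)² = 0.099559 (the z-rotation phases have unit modulus)

P=0.0996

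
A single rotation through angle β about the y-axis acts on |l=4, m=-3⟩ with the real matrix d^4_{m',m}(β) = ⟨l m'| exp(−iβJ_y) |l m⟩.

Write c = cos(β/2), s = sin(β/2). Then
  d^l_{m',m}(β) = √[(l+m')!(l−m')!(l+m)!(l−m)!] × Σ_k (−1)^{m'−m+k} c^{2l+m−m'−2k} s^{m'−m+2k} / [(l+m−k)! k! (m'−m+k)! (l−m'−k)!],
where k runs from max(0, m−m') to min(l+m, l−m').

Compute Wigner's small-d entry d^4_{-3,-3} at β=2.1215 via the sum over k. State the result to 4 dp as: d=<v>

d^4_{-3,-3}(β=2.1215) via Wigner's sum:
c=cos(2.1215/2)=0.488218, s=sin(2.1215/2)=0.872722; N=√[1·5040·1·5040]=5040.000000
k: max(0,(-3)−(-3))=0 … min(4+(-3),4−(-3))=1
  k=0: (−1)^0·5040.0000/(5040)·0.4882^8·0.8727^0 = +0.003228
  k=1: (−1)^1·5040.0000/(720)·0.4882^6·0.8727^2 = -0.072199
d^4_{-3,-3}(2.1215) = +0.003228 -0.072199 = -0.068971

d=-0.0690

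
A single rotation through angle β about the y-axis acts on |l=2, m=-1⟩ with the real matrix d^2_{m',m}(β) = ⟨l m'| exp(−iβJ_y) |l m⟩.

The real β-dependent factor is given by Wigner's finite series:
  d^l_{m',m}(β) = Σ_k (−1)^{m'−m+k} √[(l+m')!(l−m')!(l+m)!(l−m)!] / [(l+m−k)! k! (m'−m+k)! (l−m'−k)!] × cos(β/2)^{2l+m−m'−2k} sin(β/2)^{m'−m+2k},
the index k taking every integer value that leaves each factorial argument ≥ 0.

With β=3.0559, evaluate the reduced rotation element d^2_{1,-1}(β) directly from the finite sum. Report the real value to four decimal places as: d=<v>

d=-0.9908

d^2_{1,-1}(β=3.0559) via Wigner's sum:
c=cos(3.0559/2)=0.042833, s=sin(3.0559/2)=0.999082; N=√[6·1·1·6]=6.000000
k: max(0,(-1)−(1))=0 … min(2+(-1),2−(1))=1
  k=0: (−1)^2·6.0000/(2)·0.0428^2·0.9991^2 = +0.005494
  k=1: (−1)^3·6.0000/(6)·0.0428^0·0.9991^4 = -0.996334
d^2_{1,-1}(3.0559) = +0.005494 -0.996334 = -0.990840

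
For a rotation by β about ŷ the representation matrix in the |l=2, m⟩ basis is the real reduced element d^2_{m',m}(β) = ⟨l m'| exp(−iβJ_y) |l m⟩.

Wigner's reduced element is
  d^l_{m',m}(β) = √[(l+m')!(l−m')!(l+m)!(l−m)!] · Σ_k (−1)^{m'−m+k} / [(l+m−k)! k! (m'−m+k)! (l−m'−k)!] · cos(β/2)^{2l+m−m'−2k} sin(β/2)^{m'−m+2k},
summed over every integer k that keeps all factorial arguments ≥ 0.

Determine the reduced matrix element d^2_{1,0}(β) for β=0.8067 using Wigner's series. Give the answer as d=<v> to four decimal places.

d=-0.6118

d^2_{1,0}(β=0.8067) via Wigner's sum:
With c≡cos(β/2)=0.919751 and s≡sin(β/2)=0.392502, N=[6·1·2·2]^{1/2}=4.898979
Admissible k: 0..1 (factorial args all ≥0)
  k=0: (−1)^1·4.8990/(2)·0.9198^3·0.3925^1 = -0.748046
  k=1: (−1)^2·4.8990/(2)·0.9198^1·0.3925^3 = +0.136229
d^2_{1,0}(0.8067) = -0.748046 +0.136229 = -0.611817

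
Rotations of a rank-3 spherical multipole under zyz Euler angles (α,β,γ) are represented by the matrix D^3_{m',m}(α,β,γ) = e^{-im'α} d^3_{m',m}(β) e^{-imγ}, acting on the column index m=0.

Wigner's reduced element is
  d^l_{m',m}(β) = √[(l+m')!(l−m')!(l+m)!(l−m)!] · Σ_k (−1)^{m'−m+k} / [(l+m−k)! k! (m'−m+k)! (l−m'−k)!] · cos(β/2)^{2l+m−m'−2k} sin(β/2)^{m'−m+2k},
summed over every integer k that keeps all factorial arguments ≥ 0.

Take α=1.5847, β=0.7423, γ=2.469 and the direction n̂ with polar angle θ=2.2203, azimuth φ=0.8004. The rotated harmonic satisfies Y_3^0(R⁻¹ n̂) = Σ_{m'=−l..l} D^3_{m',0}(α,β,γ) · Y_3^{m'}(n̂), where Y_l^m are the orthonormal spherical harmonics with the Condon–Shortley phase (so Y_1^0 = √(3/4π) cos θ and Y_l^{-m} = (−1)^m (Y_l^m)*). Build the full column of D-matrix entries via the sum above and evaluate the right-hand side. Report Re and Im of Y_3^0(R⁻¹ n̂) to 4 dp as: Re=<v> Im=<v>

Need the full column D^3_{m',0} for m'=−3..3 at α=1.5847, β=0.7423, γ=2.469.
cos(β/2)=0.931911, sin(β/2)=0.362687
d^3_{-3,0}: single k=3 term ⇒ +0.172677;  D = +0.007200-0.172527i
d^3_{-2,0}: k∈[2..3] ⇒ +0.543404 -0.082307 = +0.461097;  D = -0.460919-0.012820i
d^3_{-1,0}: k∈[1..3] ⇒ +0.883070 -0.401266 +0.020259 = +0.502063;  D = -0.006980+0.502015i
d^3_{0,0}: k∈[0..3] ⇒ +0.655007 -0.892904 +0.135245 -0.002276 = -0.104928;  D = -0.104928+0.000000i
d^3_{1,0}: k∈[0..2] ⇒ -0.883070 +0.401266 -0.020259 = -0.502063;  D = +0.006980+0.502015i
d^3_{2,0}: k∈[0..1] ⇒ +0.543404 -0.082307 = +0.461097;  D = -0.460919+0.012820i
d^3_{3,0}: single k=0 term ⇒ -0.172677;  D = -0.007200-0.172527i
Y_3^{m'}(θ=2.2203,φ=0.8004) and Σ D·Y over m':
  (+0.0072-0.1725i)·(-0.1556-0.1422i)  (-0.4609-0.0128i)·(+0.0118+0.3918i)  (-0.0070+0.5020i)·(+0.1486-0.1531i)  (-0.1049+0.0000i)·(+0.2643+0.0000i)  (+0.0070+0.5020i)·(-0.1486-0.1531i)  (-0.4609+0.0128i)·(+0.0118-0.3918i)  (-0.0072-0.1725i)·(+0.1556-0.1422i)
Y_3^0(R⁻¹ n̂) = +0.071814+0.000000i

Re=0.0718 Im=0.0000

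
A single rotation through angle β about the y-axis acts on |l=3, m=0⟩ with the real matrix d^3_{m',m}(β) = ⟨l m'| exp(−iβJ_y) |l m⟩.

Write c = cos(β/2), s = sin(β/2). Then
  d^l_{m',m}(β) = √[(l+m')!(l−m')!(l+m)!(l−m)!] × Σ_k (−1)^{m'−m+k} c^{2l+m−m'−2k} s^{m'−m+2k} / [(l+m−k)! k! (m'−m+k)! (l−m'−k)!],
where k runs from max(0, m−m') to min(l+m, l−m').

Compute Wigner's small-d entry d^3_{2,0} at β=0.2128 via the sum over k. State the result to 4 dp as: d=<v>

d^3_{2,0}(β=0.2128) via Wigner's sum:
With c≡cos(β/2)=0.994345 and s≡sin(β/2)=0.106199, N=[120·1·6·6]^{1/2}=65.726707
k∈{0,1} keeps every argument non-negative
  k=0: (−1)^2·65.7267/(12)·0.9943^4·0.1062^2 = +0.060388
  k=1: (−1)^3·65.7267/(12)·0.9943^2·0.1062^4 = -0.000689
d^3_{2,0}(0.2128) = +0.060388 -0.000689 = +0.059699

d=0.0597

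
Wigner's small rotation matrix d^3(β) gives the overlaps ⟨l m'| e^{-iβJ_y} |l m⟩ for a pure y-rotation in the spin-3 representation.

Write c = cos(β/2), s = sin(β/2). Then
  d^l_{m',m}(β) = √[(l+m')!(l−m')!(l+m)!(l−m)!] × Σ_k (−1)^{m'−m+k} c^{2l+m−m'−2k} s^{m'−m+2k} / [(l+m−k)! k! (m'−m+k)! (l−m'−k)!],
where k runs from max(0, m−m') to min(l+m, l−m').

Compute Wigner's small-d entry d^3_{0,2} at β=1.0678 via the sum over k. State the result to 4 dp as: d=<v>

d=0.5067

d^3_{0,2}(β=1.0678) via Wigner's sum:
Half-angle: c=0.860829, s=0.508894. N=√(6·6·120·1)=65.726707
k: max(0,(2)−(0))=2 … min(3+(2),3−(0))=3
  k=2: (−1)^0·65.7267/(12)·0.8608^4·0.5089^2 = +0.778903
  k=3: (−1)^1·65.7267/(12)·0.8608^2·0.5089^4 = -0.272211
d^3_{0,2}(1.0678) = +0.778903 -0.272211 = +0.506692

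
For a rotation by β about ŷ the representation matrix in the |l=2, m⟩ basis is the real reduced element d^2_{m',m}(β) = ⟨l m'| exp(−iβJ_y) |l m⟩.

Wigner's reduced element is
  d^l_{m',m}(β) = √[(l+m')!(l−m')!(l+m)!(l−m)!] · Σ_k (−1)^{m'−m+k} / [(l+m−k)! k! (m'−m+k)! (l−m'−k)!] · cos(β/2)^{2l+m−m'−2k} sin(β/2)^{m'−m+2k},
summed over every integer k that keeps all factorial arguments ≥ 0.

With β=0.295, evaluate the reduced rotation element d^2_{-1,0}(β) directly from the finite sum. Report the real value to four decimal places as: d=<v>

d^2_{-1,0}(β=0.295) via Wigner's sum:
c=cos(0.295/2)=0.989142, s=sin(0.295/2)=0.146966; N=√[1·6·2·2]=4.898979
Admissible k: 1..2 (factorial args all ≥0)
  k=1: (−1)^0·4.8990/(2)·0.9891^3·0.1470^1 = +0.348391
  k=2: (−1)^1·4.8990/(2)·0.9891^1·0.1470^3 = -0.007691
d^2_{-1,0}(0.295) = +0.348391 -0.007691 = +0.340700

d=0.3407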